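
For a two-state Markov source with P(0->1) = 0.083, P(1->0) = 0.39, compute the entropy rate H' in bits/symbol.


Stationary distribution: pi_0 = p10/(p01+p10) = 0.8245, pi_1 = 0.1755. Entropy rate H' = pi_0*H(p01) + pi_1*H(p10) = 0.8245*0.4127 + 0.1755*0.9648 = 0.5095

0.5095 bits/symbol


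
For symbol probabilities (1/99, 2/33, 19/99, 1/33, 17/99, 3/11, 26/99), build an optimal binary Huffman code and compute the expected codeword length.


Huffman construction (repeatedly merge the two least-probable nodes; each merge adds 1 bit to every symbol beneath it): 1/99 + 1/33 = 4/99; 4/99 + 2/33 = 10/99; 10/99 + 17/99 = 3/11; 19/99 + 26/99 = 5/11; 3/11 + 3/11 = 6/11; 5/11 + 6/11 = 1. Resulting codeword lengths (in the order the probabilities were given): (5, 4, 2, 5, 3, 2, 2). L_avg = sum(p_i * l_i) = 1/99*5 + 2/33*4 + 19/99*2 + 1/33*5 + 17/99*3 + 3/11*2 + 26/99*2 = 239/99 = 2.4141

2.4141 bits


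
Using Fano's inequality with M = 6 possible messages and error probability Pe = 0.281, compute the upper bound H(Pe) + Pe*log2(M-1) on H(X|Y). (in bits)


H(Pe) = -Pe*log2(Pe) - (1-Pe)*log2(1-Pe) = -0.281*log2(0.281) - 0.719*log2(0.719) = 0.514612 + 0.342198 = 0.8568. Pe*log2(M-1) = 0.281*log2(5) = 0.652462. Bound = H(Pe) + Pe*log2(M-1) = 0.514612 + 0.342198 + 0.652462 = 1.5093

1.5093 bits


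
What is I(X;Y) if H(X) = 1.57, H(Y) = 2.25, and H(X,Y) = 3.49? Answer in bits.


I(X;Y) = H(X) + H(Y) - H(X,Y) = 1.57 + 2.25 - 3.49 = 0.33

0.33 bits


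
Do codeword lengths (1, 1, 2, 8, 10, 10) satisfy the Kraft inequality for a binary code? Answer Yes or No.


Kraft sum = sum(2^(-l_i)) = 1.2559, need <= 1. Result: violated (a binary prefix-free code with these lengths cannot exist)

No


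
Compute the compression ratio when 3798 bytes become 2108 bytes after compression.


Ratio = original / compressed = 3798 / 2108 = 1.8017

1.8017


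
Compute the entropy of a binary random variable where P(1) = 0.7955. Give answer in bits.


H = -p*log2(p) - (1-p)*log2(1-p). -0.7955*log2(0.7955) = 0.262568; -0.2045*log2(0.2045) = 0.468270. H = 0.262568 + 0.468270 = 0.7308

0.7308 bits


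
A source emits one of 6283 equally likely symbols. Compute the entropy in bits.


H = log2(n) = log2(6283) = 12.6172

12.6172 bits


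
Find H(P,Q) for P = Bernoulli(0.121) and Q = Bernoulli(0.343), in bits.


H(P,Q) = -p*log2(q) - (1-p)*log2(1-q). -0.121*log2(0.343) = 0.186790; -0.879*log2(0.657) = 0.532705. H(P,Q) = 0.186790 + 0.532705 = 0.7195

0.7195 bits


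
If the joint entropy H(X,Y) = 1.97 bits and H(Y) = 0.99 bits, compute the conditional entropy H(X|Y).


H(X|Y) = H(X,Y) - H(Y) = 1.97 - 0.99 = 0.98

0.98 bits


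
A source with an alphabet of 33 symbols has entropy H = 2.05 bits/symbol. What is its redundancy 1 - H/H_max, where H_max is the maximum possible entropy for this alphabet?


H_max = log2(K) = log2(33) = 5.0444 bits/symbol. Redundancy = 1 - H/H_max = 1 - 2.05/5.0444 = 1 - 0.4064 = 0.5936

0.5936


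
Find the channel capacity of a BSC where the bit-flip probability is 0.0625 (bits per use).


H(p) = -p*log2(p) - (1-p)*log2(1-p) = -0.0625*log2(0.0625) - 0.9375*log2(0.9375) = 0.250000 + 0.087290 = 0.3373. C = 1 - H(p) = 1 - 0.3373 = 0.6627

0.6627 bits


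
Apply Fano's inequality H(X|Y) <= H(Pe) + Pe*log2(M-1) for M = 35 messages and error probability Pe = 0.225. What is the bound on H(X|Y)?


H(Pe) = -Pe*log2(Pe) - (1-Pe)*log2(1-Pe) = -0.225*log2(0.225) - 0.775*log2(0.775) = 0.484201 + 0.284992 = 0.7692. Pe*log2(M-1) = 0.225*log2(34) = 1.144679. Bound = H(Pe) + Pe*log2(M-1) = 0.484201 + 0.284992 + 1.144679 = 1.9139

1.9139 bits


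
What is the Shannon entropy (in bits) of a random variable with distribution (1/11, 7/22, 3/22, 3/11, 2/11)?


H = -sum(p_i * log2(p_i)). Terms: -(1/11)*log2(1/11) = 0.314494; -(7/22)*log2(7/22) = 0.525661; -(3/22)*log2(3/22) = 0.391973; -(3/11)*log2(3/11) = 0.511219; -(2/11)*log2(2/11) = 0.447169. H = 0.314494 + 0.525661 + 0.391973 + 0.511219 + 0.447169 = 2.1905

2.1905 bits


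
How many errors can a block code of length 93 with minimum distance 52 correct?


Correction capability = floor((d-1)/2) = floor((52-1)/2) = 25

25 errors


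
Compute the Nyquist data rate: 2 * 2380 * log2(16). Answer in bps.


Rate = 2 * B * log2(M) = 2 * 2380 * 4.0 = 19040.0

19040.0 bps


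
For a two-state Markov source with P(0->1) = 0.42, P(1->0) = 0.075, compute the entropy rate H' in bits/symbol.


Stationary distribution: pi_0 = p10/(p01+p10) = 0.1515, pi_1 = 0.8485. Entropy rate H' = pi_0*H(p01) + pi_1*H(p10) = 0.1515*0.9815 + 0.8485*0.3843 = 0.4748

0.4748 bits/symbol


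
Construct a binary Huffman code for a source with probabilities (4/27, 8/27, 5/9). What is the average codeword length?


Huffman construction (repeatedly merge the two least-probable nodes; each merge adds 1 bit to every symbol beneath it): 4/27 + 8/27 = 4/9; 4/9 + 5/9 = 1. Resulting codeword lengths (in the order the probabilities were given): (2, 2, 1). L_avg = sum(p_i * l_i) = 4/27*2 + 8/27*2 + 5/9*1 = 13/9 = 1.4444

1.4444 bits


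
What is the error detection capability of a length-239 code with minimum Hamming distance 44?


Detection capability = d_min - 1 = 44 - 1 = 43

43 errors


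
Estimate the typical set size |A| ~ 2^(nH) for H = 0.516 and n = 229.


log2|A_typical| = nH = 229 * 0.516 = 118.164, so |A_typical| ~ 2^118.164 = 3.723e+35

3.723e+35


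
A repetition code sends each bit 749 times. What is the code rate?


Rate = k/n = 1/749

1/749


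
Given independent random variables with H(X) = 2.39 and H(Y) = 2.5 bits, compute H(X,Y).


For independent variables, H(X,Y) = H(X) + H(Y) = 2.39 + 2.5 = 4.89

4.89 bits


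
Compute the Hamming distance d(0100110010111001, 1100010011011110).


Count differing positions: ^ . . . ^ . . . . ^ ^ . . ^ ^ ^ = 7 differences

7


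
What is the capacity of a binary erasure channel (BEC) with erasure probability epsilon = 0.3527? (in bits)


C = 1 - epsilon = 1 - 0.3527 = 0.6473

0.6473 bits


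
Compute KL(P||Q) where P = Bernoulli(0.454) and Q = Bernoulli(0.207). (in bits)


KL = p*log2(p/q) + (1-p)*log2((1-p)/(1-q)) = 0.454*log2(0.454/0.207) + 0.546*log2(0.546/0.793) = 0.2204

0.2204 bits


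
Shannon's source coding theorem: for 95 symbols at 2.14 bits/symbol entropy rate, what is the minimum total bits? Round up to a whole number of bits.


Minimum bits >= n * H = 95 * 2.14 = 203.3, rounded up to a whole number of bits = 204

204 bits


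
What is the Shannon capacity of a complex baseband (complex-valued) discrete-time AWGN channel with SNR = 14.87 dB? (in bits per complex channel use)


SNR_linear = 10^(14.87/10) = 30.6902; C = log2(1 + SNR_linear) = log2(1 + 30.6902) = 4.986

4.986 bits/channel use


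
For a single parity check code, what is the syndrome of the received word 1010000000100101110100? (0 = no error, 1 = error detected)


Syndrome = XOR of all bits = 1 XOR 0 XOR 1 XOR 0 XOR 0 XOR 0 XOR 0 XOR 0 XOR 0 XOR 0 XOR 1 XOR 0 XOR 0 XOR 1 XOR 0 XOR 1 XOR 1 XOR 1 XOR 0 XOR 1 XOR 0 XOR 0 = 0

0


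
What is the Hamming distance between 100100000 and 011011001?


Count differing positions: ^ ^ ^ ^ ^ ^ . . ^ = 7 differences

7


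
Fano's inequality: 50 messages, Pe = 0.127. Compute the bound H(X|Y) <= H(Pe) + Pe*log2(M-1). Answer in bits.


H(Pe) = -Pe*log2(Pe) - (1-Pe)*log2(1-Pe) = -0.127*log2(0.127) - 0.873*log2(0.873) = 0.378092 + 0.171061 = 0.5492. Pe*log2(M-1) = 0.127*log2(49) = 0.713068. Bound = H(Pe) + Pe*log2(M-1) = 0.378092 + 0.171061 + 0.713068 = 1.2622

1.2622 bits


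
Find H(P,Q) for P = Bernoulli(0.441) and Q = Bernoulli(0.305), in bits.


H(P,Q) = -p*log2(q) - (1-p)*log2(1-q). -0.441*log2(0.305) = 0.755485; -0.559*log2(0.695) = 0.293428. H(P,Q) = 0.755485 + 0.293428 = 1.0489

1.0489 bits


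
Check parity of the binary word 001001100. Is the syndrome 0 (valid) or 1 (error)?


Syndrome = XOR of all bits = 0 XOR 0 XOR 1 XOR 0 XOR 0 XOR 1 XOR 1 XOR 0 XOR 0 = 1

1


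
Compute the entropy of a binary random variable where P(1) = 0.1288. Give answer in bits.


H = -p*log2(p) - (1-p)*log2(1-p). -0.1288*log2(0.1288) = 0.380835; -0.8712*log2(0.8712) = 0.173303. H = 0.380835 + 0.173303 = 0.5541

0.5541 bits


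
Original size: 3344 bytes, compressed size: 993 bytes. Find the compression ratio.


Ratio = original / compressed = 3344 / 993 = 3.3676

3.3676


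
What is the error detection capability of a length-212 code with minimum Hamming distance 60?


Detection capability = d_min - 1 = 60 - 1 = 59

59 errors


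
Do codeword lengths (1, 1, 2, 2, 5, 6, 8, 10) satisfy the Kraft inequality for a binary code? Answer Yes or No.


Kraft sum = sum(2^(-l_i)) = 1.5518, need <= 1. Result: violated (a binary prefix-free code with these lengths cannot exist)

No


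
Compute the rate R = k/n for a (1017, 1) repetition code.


Rate = k/n = 1/1017

1/1017


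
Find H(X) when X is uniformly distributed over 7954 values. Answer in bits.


H = log2(n) = log2(7954) = 12.9575

12.9575 bits


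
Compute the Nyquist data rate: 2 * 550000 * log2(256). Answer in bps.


Rate = 2 * B * log2(M) = 2 * 550000 * 8.0 = 8800000.0

8800000.0 bps


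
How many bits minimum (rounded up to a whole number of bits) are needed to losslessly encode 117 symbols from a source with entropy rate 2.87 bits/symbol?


Minimum bits >= n * H = 117 * 2.87 = 335.79, rounded up to a whole number of bits = 336

336 bits


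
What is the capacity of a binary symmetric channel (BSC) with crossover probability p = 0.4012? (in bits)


H(p) = -p*log2(p) - (1-p)*log2(1-p) = -0.4012*log2(0.4012) - 0.5988*log2(0.5988) = 0.528624 + 0.443024 = 0.9716. C = 1 - H(p) = 1 - 0.9716 = 0.0284

0.0284 bits


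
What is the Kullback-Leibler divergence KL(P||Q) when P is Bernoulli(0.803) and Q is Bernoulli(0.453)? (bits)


KL = p*log2(p/q) + (1-p)*log2((1-p)/(1-q)) = 0.803*log2(0.803/0.453) + 0.197*log2(0.197/0.547) = 0.3729

0.3729 bits


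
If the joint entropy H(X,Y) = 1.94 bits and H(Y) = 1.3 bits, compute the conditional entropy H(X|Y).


H(X|Y) = H(X,Y) - H(Y) = 1.94 - 1.3 = 0.64

0.64 bits


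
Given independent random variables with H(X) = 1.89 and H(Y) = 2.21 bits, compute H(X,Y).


For independent variables, H(X,Y) = H(X) + H(Y) = 1.89 + 2.21 = 4.1

4.1 bits


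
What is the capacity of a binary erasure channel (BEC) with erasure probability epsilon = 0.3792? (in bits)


C = 1 - epsilon = 1 - 0.3792 = 0.6208

0.6208 bits


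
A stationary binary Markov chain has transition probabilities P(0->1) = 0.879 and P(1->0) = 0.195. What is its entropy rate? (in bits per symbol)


Stationary distribution: pi_0 = p10/(p01+p10) = 0.1816, pi_1 = 0.8184. Entropy rate H' = pi_0*H(p01) + pi_1*H(p10) = 0.1816*0.5322 + 0.8184*0.7118 = 0.6792

0.6792 bits/symbol


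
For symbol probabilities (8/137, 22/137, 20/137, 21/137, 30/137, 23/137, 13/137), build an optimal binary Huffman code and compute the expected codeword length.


Huffman construction (repeatedly merge the two least-probable nodes; each merge adds 1 bit to every symbol beneath it): 8/137 + 13/137 = 21/137; 20/137 + 21/137 = 41/137; 21/137 + 22/137 = 43/137; 23/137 + 30/137 = 53/137; 41/137 + 43/137 = 84/137; 53/137 + 84/137 = 1. Resulting codeword lengths (in the order the probabilities were given): (4, 3, 3, 3, 2, 2, 4). L_avg = sum(p_i * l_i) = 8/137*4 + 22/137*3 + 20/137*3 + 21/137*3 + 30/137*2 + 23/137*2 + 13/137*4 = 379/137 = 2.7664

2.7664 bits


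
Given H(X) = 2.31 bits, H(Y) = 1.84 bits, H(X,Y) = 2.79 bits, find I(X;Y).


I(X;Y) = H(X) + H(Y) - H(X,Y) = 2.31 + 1.84 - 2.79 = 1.36

1.36 bits


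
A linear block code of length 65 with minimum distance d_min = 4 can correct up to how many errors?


Correction capability = floor((d-1)/2) = floor((4-1)/2) = 1

1 errors


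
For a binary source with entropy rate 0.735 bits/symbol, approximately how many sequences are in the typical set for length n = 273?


log2|A_typical| = nH = 273 * 0.735 = 200.655, so |A_typical| ~ 2^200.655 = 2.530e+60

2.530e+60


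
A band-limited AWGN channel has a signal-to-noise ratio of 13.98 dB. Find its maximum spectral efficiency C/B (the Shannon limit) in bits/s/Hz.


SNR_linear = 10^(13.98/10) = 25.0035; C/B = log2(1 + SNR_linear) = log2(1 + 25.0035) = 4.7006

4.7006 bits/s/Hz


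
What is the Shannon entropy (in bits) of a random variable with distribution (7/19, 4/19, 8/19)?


H = -sum(p_i * log2(p_i)). Terms: -(7/19)*log2(7/19) = 0.530737; -(4/19)*log2(4/19) = 0.473248; -(8/19)*log2(8/19) = 0.525443. H = 0.530737 + 0.473248 + 0.525443 = 1.5294

1.5294 bits


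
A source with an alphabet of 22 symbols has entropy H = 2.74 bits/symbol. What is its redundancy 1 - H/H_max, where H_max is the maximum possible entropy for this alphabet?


H_max = log2(K) = log2(22) = 4.4594 bits/symbol. Redundancy = 1 - H/H_max = 1 - 2.74/4.4594 = 1 - 0.6144 = 0.3856

0.3856


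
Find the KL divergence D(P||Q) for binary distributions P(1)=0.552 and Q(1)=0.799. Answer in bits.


KL = p*log2(p/q) + (1-p)*log2((1-p)/(1-q)) = 0.552*log2(0.552/0.799) + 0.448*log2(0.448/0.201) = 0.2235

0.2235 bits


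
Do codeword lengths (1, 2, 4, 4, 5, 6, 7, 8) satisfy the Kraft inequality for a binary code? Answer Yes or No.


Kraft sum = sum(2^(-l_i)) = 0.9336, need <= 1. Result: satisfied (a binary prefix-free code with these lengths exists)

Yes


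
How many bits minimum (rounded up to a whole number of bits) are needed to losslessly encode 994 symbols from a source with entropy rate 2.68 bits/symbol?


Minimum bits >= n * H = 994 * 2.68 = 2663.92, rounded up to a whole number of bits = 2664

2664 bits


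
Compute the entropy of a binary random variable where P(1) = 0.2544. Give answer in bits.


H = -p*log2(p) - (1-p)*log2(1-p). -0.2544*log2(0.2544) = 0.502397; -0.7456*log2(0.7456) = 0.315781. H = 0.502397 + 0.315781 = 0.8182

0.8182 bits


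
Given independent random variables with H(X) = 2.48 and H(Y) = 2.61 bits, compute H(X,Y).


For independent variables, H(X,Y) = H(X) + H(Y) = 2.48 + 2.61 = 5.09

5.09 bits


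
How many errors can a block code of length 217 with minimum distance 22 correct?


Correction capability = floor((d-1)/2) = floor((22-1)/2) = 10

10 errors


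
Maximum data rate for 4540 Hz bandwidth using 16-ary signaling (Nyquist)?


Rate = 2 * B * log2(M) = 2 * 4540 * 4.0 = 36320.0

36320.0 bps


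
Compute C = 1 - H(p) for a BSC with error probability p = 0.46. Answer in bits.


H(p) = -p*log2(p) - (1-p)*log2(1-p) = -0.46*log2(0.46) - 0.54*log2(0.54) = 0.515335 + 0.480043 = 0.9954. C = 1 - H(p) = 1 - 0.9954 = 0.0046

0.0046 bits


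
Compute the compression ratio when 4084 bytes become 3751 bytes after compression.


Ratio = original / compressed = 4084 / 3751 = 1.0888

1.0888


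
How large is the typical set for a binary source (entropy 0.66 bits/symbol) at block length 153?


log2|A_typical| = nH = 153 * 0.66 = 100.98, so |A_typical| ~ 2^100.98 = 2.500e+30

2.500e+30


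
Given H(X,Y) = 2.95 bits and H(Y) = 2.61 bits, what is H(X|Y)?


H(X|Y) = H(X,Y) - H(Y) = 2.95 - 2.61 = 0.34

0.34 bits


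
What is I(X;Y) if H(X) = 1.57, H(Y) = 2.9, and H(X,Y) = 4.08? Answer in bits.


I(X;Y) = H(X) + H(Y) - H(X,Y) = 1.57 + 2.9 - 4.08 = 0.39

0.39 bits


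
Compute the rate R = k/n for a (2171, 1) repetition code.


Rate = k/n = 1/2171

1/2171


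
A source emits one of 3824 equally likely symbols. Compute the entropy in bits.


H = log2(n) = log2(3824) = 11.9009

11.9009 bits


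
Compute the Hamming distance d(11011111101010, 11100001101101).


Count differing positions: . . ^ ^ ^ ^ ^ . . . . ^ ^ ^ = 8 differences

8


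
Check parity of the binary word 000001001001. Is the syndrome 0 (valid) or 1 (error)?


Syndrome = XOR of all bits = 0 XOR 0 XOR 0 XOR 0 XOR 0 XOR 1 XOR 0 XOR 0 XOR 1 XOR 0 XOR 0 XOR 1 = 1

1


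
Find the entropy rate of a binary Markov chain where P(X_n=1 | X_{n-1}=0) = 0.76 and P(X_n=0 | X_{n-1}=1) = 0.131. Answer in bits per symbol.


Stationary distribution: pi_0 = p10/(p01+p10) = 0.147, pi_1 = 0.853. Entropy rate H' = pi_0*H(p01) + pi_1*H(p10) = 0.147*0.795 + 0.853*0.5602 = 0.5947

0.5947 bits/symbol


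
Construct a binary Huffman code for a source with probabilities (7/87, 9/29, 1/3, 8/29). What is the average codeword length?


Huffman construction (repeatedly merge the two least-probable nodes; each merge adds 1 bit to every symbol beneath it): 7/87 + 8/29 = 31/87; 9/29 + 1/3 = 56/87; 31/87 + 56/87 = 1. Resulting codeword lengths (in the order the probabilities were given): (2, 2, 2, 2). L_avg = sum(p_i * l_i) = 7/87*2 + 9/29*2 + 1/3*2 + 8/29*2 = 2

2.0 bits


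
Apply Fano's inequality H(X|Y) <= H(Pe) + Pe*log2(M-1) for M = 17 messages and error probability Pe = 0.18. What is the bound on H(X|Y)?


H(Pe) = -Pe*log2(Pe) - (1-Pe)*log2(1-Pe) = -0.18*log2(0.18) - 0.82*log2(0.82) = 0.445308 + 0.234769 = 0.6801. Pe*log2(M-1) = 0.18*log2(16) = 0.720000. Bound = H(Pe) + Pe*log2(M-1) = 0.445308 + 0.234769 + 0.720000 = 1.4001

1.4001 bits


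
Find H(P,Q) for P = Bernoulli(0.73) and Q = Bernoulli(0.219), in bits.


H(P,Q) = -p*log2(q) - (1-p)*log2(1-q). -0.73*log2(0.219) = 1.599428; -0.27*log2(0.781) = 0.096283. H(P,Q) = 1.599428 + 0.096283 = 1.6957

1.6957 bits


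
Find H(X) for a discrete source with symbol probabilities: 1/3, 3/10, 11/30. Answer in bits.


H = -sum(p_i * log2(p_i)). Terms: -(1/3)*log2(1/3) = 0.528321; -(3/10)*log2(3/10) = 0.521090; -(11/30)*log2(11/30) = 0.530735. H = 0.528321 + 0.521090 + 0.530735 = 1.5801

1.5801 bits


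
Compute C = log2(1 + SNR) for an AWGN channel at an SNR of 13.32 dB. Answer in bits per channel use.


SNR_linear = 10^(13.32/10) = 21.4783; C = log2(1 + SNR_linear) = log2(1 + 21.4783) = 4.4905

4.4905 bits/channel use


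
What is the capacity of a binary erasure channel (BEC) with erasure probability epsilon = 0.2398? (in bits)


C = 1 - epsilon = 1 - 0.2398 = 0.7602

0.7602 bits


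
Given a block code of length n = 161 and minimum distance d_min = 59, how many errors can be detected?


Detection capability = d_min - 1 = 59 - 1 = 58

58 errors


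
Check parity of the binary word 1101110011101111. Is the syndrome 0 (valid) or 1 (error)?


Syndrome = XOR of all bits = 1 XOR 1 XOR 0 XOR 1 XOR 1 XOR 1 XOR 0 XOR 0 XOR 1 XOR 1 XOR 1 XOR 0 XOR 1 XOR 1 XOR 1 XOR 1 = 0

0


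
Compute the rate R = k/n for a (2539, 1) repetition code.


Rate = k/n = 1/2539

1/2539


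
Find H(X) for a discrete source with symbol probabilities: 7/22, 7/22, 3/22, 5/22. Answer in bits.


H = -sum(p_i * log2(p_i)). Terms: -(7/22)*log2(7/22) = 0.525661; -(7/22)*log2(7/22) = 0.525661; -(3/22)*log2(3/22) = 0.391973; -(5/22)*log2(5/22) = 0.485796. H = 0.525661 + 0.525661 + 0.391973 + 0.485796 = 1.9291

1.9291 bits


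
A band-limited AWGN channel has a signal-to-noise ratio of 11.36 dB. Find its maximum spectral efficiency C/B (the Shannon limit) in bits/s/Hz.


SNR_linear = 10^(11.36/10) = 13.6773; C/B = log2(1 + SNR_linear) = log2(1 + 13.6773) = 3.8755

3.8755 bits/s/Hz


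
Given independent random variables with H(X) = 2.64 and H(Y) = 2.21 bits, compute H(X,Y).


For independent variables, H(X,Y) = H(X) + H(Y) = 2.64 + 2.21 = 4.85

4.85 bits


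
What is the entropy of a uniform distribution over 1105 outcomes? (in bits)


H = log2(n) = log2(1105) = 10.1098

10.1098 bits


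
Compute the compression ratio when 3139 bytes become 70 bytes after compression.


Ratio = original / compressed = 3139 / 70 = 44.8429

44.8429


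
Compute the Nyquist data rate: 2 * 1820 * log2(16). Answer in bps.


Rate = 2 * B * log2(M) = 2 * 1820 * 4.0 = 14560.0

14560.0 bps


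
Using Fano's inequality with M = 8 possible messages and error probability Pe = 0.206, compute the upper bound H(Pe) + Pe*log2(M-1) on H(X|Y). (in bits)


H(Pe) = -Pe*log2(Pe) - (1-Pe)*log2(1-Pe) = -0.206*log2(0.206) - 0.794*log2(0.794) = 0.469532 + 0.264235 = 0.7338. Pe*log2(M-1) = 0.206*log2(7) = 0.578315. Bound = H(Pe) + Pe*log2(M-1) = 0.469532 + 0.264235 + 0.578315 = 1.3121

1.3121 bits


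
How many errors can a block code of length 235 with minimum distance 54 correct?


Correction capability = floor((d-1)/2) = floor((54-1)/2) = 26

26 errors


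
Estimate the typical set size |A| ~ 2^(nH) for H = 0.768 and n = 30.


log2|A_typical| = nH = 30 * 0.768 = 23.04, so |A_typical| ~ 2^23.04 = 8.624e+06

8.624e+06


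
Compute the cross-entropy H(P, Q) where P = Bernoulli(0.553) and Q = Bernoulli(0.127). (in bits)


H(P,Q) = -p*log2(q) - (1-p)*log2(1-q). -0.553*log2(0.127) = 1.646336; -0.447*log2(0.873) = 0.087588. H(P,Q) = 1.646336 + 0.087588 = 1.7339

1.7339 bits


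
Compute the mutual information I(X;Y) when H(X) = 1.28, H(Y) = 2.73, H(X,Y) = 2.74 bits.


I(X;Y) = H(X) + H(Y) - H(X,Y) = 1.28 + 2.73 - 2.74 = 1.27

1.27 bits


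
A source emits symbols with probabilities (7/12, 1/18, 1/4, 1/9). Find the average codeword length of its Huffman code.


Huffman construction (repeatedly merge the two least-probable nodes; each merge adds 1 bit to every symbol beneath it): 1/18 + 1/9 = 1/6; 1/6 + 1/4 = 5/12; 5/12 + 7/12 = 1. Resulting codeword lengths (in the order the probabilities were given): (1, 3, 2, 3). L_avg = sum(p_i * l_i) = 7/12*1 + 1/18*3 + 1/4*2 + 1/9*3 = 19/12 = 1.5833

1.5833 bits


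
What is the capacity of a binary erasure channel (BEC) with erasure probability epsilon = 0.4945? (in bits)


C = 1 - epsilon = 1 - 0.4945 = 0.5055

0.5055 bits


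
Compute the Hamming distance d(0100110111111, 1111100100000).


Count differing positions: ^ . ^ ^ . ^ . . ^ ^ ^ ^ ^ = 9 differences

9


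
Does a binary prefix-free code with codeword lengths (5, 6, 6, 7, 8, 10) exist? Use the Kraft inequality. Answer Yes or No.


Kraft sum = sum(2^(-l_i)) = 0.0752, need <= 1. Result: satisfied (a binary prefix-free code with these lengths exists)

Yes


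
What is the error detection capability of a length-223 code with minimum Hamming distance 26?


Detection capability = d_min - 1 = 26 - 1 = 25

25 errors


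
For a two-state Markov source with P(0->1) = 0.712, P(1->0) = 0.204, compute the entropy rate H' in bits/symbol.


Stationary distribution: pi_0 = p10/(p01+p10) = 0.2227, pi_1 = 0.7773. Entropy rate H' = pi_0*H(p01) + pi_1*H(p10) = 0.2227*0.8661 + 0.7773*0.7299 = 0.7602

0.7602 bits/symbol


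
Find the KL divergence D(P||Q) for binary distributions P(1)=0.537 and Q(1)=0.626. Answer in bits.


KL = p*log2(p/q) + (1-p)*log2((1-p)/(1-q)) = 0.537*log2(0.537/0.626) + 0.463*log2(0.463/0.374) = 0.0238

0.0238 bits


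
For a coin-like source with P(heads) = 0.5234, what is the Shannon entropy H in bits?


H = -p*log2(p) - (1-p)*log2(1-p). -0.5234*log2(0.5234) = 0.488863; -0.4766*log2(0.4766) = 0.509556. H = 0.488863 + 0.509556 = 0.9984

0.9984 bits


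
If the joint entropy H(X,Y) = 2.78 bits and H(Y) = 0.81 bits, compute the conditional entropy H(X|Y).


H(X|Y) = H(X,Y) - H(Y) = 2.78 - 0.81 = 1.97

1.97 bits


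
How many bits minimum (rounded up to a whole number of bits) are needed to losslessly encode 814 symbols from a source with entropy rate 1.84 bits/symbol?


Minimum bits >= n * H = 814 * 1.84 = 1497.76, rounded up to a whole number of bits = 1498

1498 bits


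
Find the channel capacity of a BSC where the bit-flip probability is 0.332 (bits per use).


H(p) = -p*log2(p) - (1-p)*log2(1-p) = -0.332*log2(0.332) - 0.668*log2(0.668) = 0.528127 + 0.388829 = 0.917. C = 1 - H(p) = 1 - 0.917 = 0.083

0.083 bits


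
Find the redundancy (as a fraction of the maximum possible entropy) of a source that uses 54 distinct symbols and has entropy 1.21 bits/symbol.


H_max = log2(K) = log2(54) = 5.7549 bits/symbol. Redundancy = 1 - H/H_max = 1 - 1.21/5.7549 = 1 - 0.2103 = 0.7897

0.7897


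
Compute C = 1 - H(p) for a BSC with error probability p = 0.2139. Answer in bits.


H(p) = -p*log2(p) - (1-p)*log2(1-p) = -0.2139*log2(0.2139) - 0.7861*log2(0.7861) = 0.475926 + 0.272946 = 0.7489. C = 1 - H(p) = 1 - 0.7489 = 0.2511

0.2511 bits


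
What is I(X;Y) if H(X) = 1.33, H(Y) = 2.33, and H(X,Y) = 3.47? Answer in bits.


I(X;Y) = H(X) + H(Y) - H(X,Y) = 1.33 + 2.33 - 3.47 = 0.19

0.19 bits


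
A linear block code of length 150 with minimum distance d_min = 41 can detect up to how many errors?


Detection capability = d_min - 1 = 41 - 1 = 40

40 errors


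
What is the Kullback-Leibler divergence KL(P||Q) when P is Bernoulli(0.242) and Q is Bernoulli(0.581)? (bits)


KL = p*log2(p/q) + (1-p)*log2((1-p)/(1-q)) = 0.242*log2(0.242/0.581) + 0.758*log2(0.758/0.419) = 0.3425

0.3425 bits


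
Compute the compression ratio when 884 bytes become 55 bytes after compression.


Ratio = original / compressed = 884 / 55 = 16.0727

16.0727


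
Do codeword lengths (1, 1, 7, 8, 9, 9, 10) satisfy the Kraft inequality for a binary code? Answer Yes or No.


Kraft sum = sum(2^(-l_i)) = 1.0166, need <= 1. Result: violated (a binary prefix-free code with these lengths cannot exist)

No


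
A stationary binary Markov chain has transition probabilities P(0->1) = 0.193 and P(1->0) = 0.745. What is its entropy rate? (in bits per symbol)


Stationary distribution: pi_0 = p10/(p01+p10) = 0.7942, pi_1 = 0.2058. Entropy rate H' = pi_0*H(p01) + pi_1*H(p10) = 0.7942*0.7077 + 0.2058*0.8191 = 0.7306

0.7306 bits/symbol


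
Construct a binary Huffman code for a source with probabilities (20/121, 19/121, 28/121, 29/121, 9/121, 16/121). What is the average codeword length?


Huffman construction (repeatedly merge the two least-probable nodes; each merge adds 1 bit to every symbol beneath it): 9/121 + 16/121 = 25/121; 19/121 + 20/121 = 39/121; 25/121 + 28/121 = 53/121; 29/121 + 39/121 = 68/121; 53/121 + 68/121 = 1. Resulting codeword lengths (in the order the probabilities were given): (3, 3, 2, 2, 3, 3). L_avg = sum(p_i * l_i) = 20/121*3 + 19/121*3 + 28/121*2 + 29/121*2 + 9/121*3 + 16/121*3 = 306/121 = 2.5289

2.5289 bits


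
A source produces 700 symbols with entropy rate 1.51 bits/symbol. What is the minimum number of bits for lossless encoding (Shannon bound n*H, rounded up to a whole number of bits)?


Minimum bits >= n * H = 700 * 1.51 = 1057.0, rounded up to a whole number of bits = 1057

1057 bits


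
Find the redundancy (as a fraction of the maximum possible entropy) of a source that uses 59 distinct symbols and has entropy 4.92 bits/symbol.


H_max = log2(K) = log2(59) = 5.8826 bits/symbol. Redundancy = 1 - H/H_max = 1 - 4.92/5.8826 = 1 - 0.8364 = 0.1636

0.1636


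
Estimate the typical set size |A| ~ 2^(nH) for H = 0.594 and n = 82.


log2|A_typical| = nH = 82 * 0.594 = 48.708, so |A_typical| ~ 2^48.708 = 4.598e+14

4.598e+14


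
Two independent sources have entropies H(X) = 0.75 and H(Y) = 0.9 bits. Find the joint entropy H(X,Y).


For independent variables, H(X,Y) = H(X) + H(Y) = 0.75 + 0.9 = 1.65

1.65 bits


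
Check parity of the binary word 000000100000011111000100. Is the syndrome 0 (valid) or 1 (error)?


Syndrome = XOR of all bits = 0 XOR 0 XOR 0 XOR 0 XOR 0 XOR 0 XOR 1 XOR 0 XOR 0 XOR 0 XOR 0 XOR 0 XOR 0 XOR 1 XOR 1 XOR 1 XOR 1 XOR 1 XOR 0 XOR 0 XOR 0 XOR 1 XOR 0 XOR 0 = 1

1


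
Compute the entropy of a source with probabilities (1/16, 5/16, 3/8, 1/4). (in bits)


H = -sum(p_i * log2(p_i)). Terms: -(1/16)*log2(1/16) = 0.250000; -(5/16)*log2(5/16) = 0.524397; -(3/8)*log2(3/8) = 0.530639; -(1/4)*log2(1/4) = 0.500000. H = 0.250000 + 0.524397 + 0.530639 + 0.500000 = 1.805

1.805 bits


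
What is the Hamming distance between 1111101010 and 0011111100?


Count differing positions: ^ ^ . . . ^ . ^ ^ . = 5 differences

5


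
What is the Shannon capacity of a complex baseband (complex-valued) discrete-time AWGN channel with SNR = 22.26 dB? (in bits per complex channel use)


SNR_linear = 10^(22.26/10) = 168.2674; C = log2(1 + SNR_linear) = log2(1 + 168.2674) = 7.4032

7.4032 bits/channel use


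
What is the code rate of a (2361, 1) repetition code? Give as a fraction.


Rate = k/n = 1/2361

1/2361


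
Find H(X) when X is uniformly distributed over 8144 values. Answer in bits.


H = log2(n) = log2(8144) = 12.9915

12.9915 bits


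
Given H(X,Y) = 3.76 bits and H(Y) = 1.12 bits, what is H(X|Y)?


H(X|Y) = H(X,Y) - H(Y) = 3.76 - 1.12 = 2.64

2.64 bits


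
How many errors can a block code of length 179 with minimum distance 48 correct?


Correction capability = floor((d-1)/2) = floor((48-1)/2) = 23

23 errors


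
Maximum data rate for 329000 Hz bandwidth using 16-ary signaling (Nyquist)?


Rate = 2 * B * log2(M) = 2 * 329000 * 4.0 = 2632000.0

2632000.0 bps


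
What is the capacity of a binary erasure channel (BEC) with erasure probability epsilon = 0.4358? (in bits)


C = 1 - epsilon = 1 - 0.4358 = 0.5642

0.5642 bits


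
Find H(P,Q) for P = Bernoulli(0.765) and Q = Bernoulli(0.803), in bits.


H(P,Q) = -p*log2(q) - (1-p)*log2(1-q). -0.765*log2(0.803) = 0.242144; -0.235*log2(0.197) = 0.550777. H(P,Q) = 0.242144 + 0.550777 = 0.7929

0.7929 bits


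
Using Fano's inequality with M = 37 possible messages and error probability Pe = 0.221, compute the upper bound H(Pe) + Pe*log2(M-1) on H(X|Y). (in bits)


H(Pe) = -Pe*log2(Pe) - (1-Pe)*log2(1-Pe) = -0.221*log2(0.221) - 0.779*log2(0.779) = 0.481312 + 0.280677 = 0.762. Pe*log2(M-1) = 0.221*log2(36) = 1.142553. Bound = H(Pe) + Pe*log2(M-1) = 0.481312 + 0.280677 + 1.142553 = 1.9045

1.9045 bits


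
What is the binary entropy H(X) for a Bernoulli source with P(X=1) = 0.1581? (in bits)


H = -p*log2(p) - (1-p)*log2(1-p). -0.1581*log2(0.1581) = 0.420718; -0.8419*log2(0.8419) = 0.209026. H = 0.420718 + 0.209026 = 0.6297

0.6297 bits


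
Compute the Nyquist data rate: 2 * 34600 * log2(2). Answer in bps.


Rate = 2 * B * log2(M) = 2 * 34600 * 1.0 = 69200.0

69200.0 bps


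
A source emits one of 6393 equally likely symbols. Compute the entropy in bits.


H = log2(n) = log2(6393) = 12.6423

12.6423 bits


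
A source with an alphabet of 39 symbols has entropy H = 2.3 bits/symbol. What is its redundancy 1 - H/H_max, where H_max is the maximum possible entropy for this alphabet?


H_max = log2(K) = log2(39) = 5.2854 bits/symbol. Redundancy = 1 - H/H_max = 1 - 2.3/5.2854 = 1 - 0.4352 = 0.5648

0.5648


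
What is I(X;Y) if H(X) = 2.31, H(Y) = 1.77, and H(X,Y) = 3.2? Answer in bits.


I(X;Y) = H(X) + H(Y) - H(X,Y) = 2.31 + 1.77 - 3.2 = 0.88

0.88 bits


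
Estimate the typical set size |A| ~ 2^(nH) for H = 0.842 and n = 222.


log2|A_typical| = nH = 222 * 0.842 = 186.924, so |A_typical| ~ 2^186.924 = 1.861e+56

1.861e+56


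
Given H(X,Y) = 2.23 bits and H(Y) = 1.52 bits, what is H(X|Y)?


H(X|Y) = H(X,Y) - H(Y) = 2.23 - 1.52 = 0.71

0.71 bits


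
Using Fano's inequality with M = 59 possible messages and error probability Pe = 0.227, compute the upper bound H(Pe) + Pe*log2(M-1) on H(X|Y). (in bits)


H(Pe) = -Pe*log2(Pe) - (1-Pe)*log2(1-Pe) = -0.227*log2(0.227) - 0.773*log2(0.773) = 0.485607 + 0.287138 = 0.7727. Pe*log2(M-1) = 0.227*log2(58) = 1.329762. Bound = H(Pe) + Pe*log2(M-1) = 0.485607 + 0.287138 + 1.329762 = 2.1025

2.1025 bits


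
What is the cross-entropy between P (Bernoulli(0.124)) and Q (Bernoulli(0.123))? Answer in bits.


H(P,Q) = -p*log2(q) - (1-p)*log2(1-q). -0.124*log2(0.123) = 0.374885; -0.876*log2(0.877) = 0.165872. H(P,Q) = 0.374885 + 0.165872 = 0.5408

0.5408 bits


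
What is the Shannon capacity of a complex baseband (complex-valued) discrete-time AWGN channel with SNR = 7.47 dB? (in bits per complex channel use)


SNR_linear = 10^(7.47/10) = 5.5847; C = log2(1 + SNR_linear) = log2(1 + 5.5847) = 2.7191

2.7191 bits/channel use


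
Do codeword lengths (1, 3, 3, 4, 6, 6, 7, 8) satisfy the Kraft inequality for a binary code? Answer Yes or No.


Kraft sum = sum(2^(-l_i)) = 0.8555, need <= 1. Result: satisfied (a binary prefix-free code with these lengths exists)

Yes


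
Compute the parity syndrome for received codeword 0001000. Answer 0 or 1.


Syndrome = XOR of all bits = 0 XOR 0 XOR 0 XOR 1 XOR 0 XOR 0 XOR 0 = 1

1


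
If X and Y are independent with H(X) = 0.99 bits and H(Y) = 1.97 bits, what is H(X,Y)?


For independent variables, H(X,Y) = H(X) + H(Y) = 0.99 + 1.97 = 2.96

2.96 bits


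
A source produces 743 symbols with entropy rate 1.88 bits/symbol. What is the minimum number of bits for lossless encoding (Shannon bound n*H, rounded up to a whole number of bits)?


Minimum bits >= n * H = 743 * 1.88 = 1396.84, rounded up to a whole number of bits = 1397

1397 bits


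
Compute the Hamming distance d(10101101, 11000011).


Count differing positions: . ^ ^ . ^ ^ ^ . = 5 differences

5


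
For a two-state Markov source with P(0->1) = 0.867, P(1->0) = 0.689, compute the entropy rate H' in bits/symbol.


Stationary distribution: pi_0 = p10/(p01+p10) = 0.4428, pi_1 = 0.5572. Entropy rate H' = pi_0*H(p01) + pi_1*H(p10) = 0.4428*0.5656 + 0.5572*0.8943 = 0.7488

0.7488 bits/symbol


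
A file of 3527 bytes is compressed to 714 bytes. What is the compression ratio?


Ratio = original / compressed = 3527 / 714 = 4.9398

4.9398


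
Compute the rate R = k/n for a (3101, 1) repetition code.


Rate = k/n = 1/3101

1/3101


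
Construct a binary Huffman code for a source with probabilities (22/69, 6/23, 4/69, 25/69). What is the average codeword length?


Huffman construction (repeatedly merge the two least-probable nodes; each merge adds 1 bit to every symbol beneath it): 4/69 + 6/23 = 22/69; 22/69 + 22/69 = 44/69; 25/69 + 44/69 = 1. Resulting codeword lengths (in the order the probabilities were given): (2, 3, 3, 1). L_avg = sum(p_i * l_i) = 22/69*2 + 6/23*3 + 4/69*3 + 25/69*1 = 45/23 = 1.9565

1.9565 bits


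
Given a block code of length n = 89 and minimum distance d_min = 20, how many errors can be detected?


Detection capability = d_min - 1 = 20 - 1 = 19

19 errors


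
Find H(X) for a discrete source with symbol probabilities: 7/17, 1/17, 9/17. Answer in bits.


H = -sum(p_i * log2(p_i)). Terms: -(7/17)*log2(7/17) = 0.527103; -(1/17)*log2(1/17) = 0.240439; -(9/17)*log2(9/17) = 0.485755. H = 0.527103 + 0.240439 + 0.485755 = 1.2533

1.2533 bits


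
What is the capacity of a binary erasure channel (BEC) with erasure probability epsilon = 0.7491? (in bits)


C = 1 - epsilon = 1 - 0.7491 = 0.2509

0.2509 bits


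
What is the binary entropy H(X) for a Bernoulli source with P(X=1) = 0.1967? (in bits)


H = -p*log2(p) - (1-p)*log2(1-p). -0.1967*log2(0.1967) = 0.461445; -0.8033*log2(0.8033) = 0.253834. H = 0.461445 + 0.253834 = 0.7153

0.7153 bits


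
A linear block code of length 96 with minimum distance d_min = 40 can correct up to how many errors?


Correction capability = floor((d-1)/2) = floor((40-1)/2) = 19

19 errors


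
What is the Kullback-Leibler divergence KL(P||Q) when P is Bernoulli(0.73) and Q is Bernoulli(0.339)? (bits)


KL = p*log2(p/q) + (1-p)*log2((1-p)/(1-q)) = 0.73*log2(0.73/0.339) + 0.27*log2(0.27/0.661) = 0.4591

0.4591 bits


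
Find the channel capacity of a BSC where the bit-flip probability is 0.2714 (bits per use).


H(p) = -p*log2(p) - (1-p)*log2(1-p) = -0.2714*log2(0.2714) - 0.7286*log2(0.7286) = 0.510641 + 0.332825 = 0.8435. C = 1 - H(p) = 1 - 0.8435 = 0.1565

0.1565 bits


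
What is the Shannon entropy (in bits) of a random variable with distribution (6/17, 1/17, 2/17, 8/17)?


H = -sum(p_i * log2(p_i)). Terms: -(6/17)*log2(6/17) = 0.530294; -(1/17)*log2(1/17) = 0.240439; -(2/17)*log2(2/17) = 0.363231; -(8/17)*log2(8/17) = 0.511747. H = 0.530294 + 0.240439 + 0.363231 + 0.511747 = 1.6457

1.6457 bits


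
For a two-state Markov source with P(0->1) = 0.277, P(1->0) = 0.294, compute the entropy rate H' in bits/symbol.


Stationary distribution: pi_0 = p10/(p01+p10) = 0.5149, pi_1 = 0.4851. Entropy rate H' = pi_0*H(p01) + pi_1*H(p10) = 0.5149*0.8513 + 0.4851*0.8738 = 0.8622

0.8622 bits/symbol


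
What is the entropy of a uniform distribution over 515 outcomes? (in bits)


H = log2(n) = log2(515) = 9.0084

9.0084 bits


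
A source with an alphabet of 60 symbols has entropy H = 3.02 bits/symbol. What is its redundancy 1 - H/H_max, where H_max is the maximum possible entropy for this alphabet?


H_max = log2(K) = log2(60) = 5.9069 bits/symbol. Redundancy = 1 - H/H_max = 1 - 3.02/5.9069 = 1 - 0.5113 = 0.4887

0.4887


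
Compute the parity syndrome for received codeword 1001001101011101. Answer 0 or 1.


Syndrome = XOR of all bits = 1 XOR 0 XOR 0 XOR 1 XOR 0 XOR 0 XOR 1 XOR 1 XOR 0 XOR 1 XOR 0 XOR 1 XOR 1 XOR 1 XOR 0 XOR 1 = 1

1


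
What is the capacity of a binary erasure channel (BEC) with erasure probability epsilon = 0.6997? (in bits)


C = 1 - epsilon = 1 - 0.6997 = 0.3003

0.3003 bits


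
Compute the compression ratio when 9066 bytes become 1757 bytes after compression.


Ratio = original / compressed = 9066 / 1757 = 5.1599

5.1599


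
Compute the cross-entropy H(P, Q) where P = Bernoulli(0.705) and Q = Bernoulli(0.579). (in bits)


H(P,Q) = -p*log2(q) - (1-p)*log2(1-q). -0.705*log2(0.579) = 0.555797; -0.295*log2(0.421) = 0.368192. H(P,Q) = 0.555797 + 0.368192 = 0.924

0.924 bits


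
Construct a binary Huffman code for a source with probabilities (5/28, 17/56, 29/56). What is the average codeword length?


Huffman construction (repeatedly merge the two least-probable nodes; each merge adds 1 bit to every symbol beneath it): 5/28 + 17/56 = 27/56; 27/56 + 29/56 = 1. Resulting codeword lengths (in the order the probabilities were given): (2, 2, 1). L_avg = sum(p_i * l_i) = 5/28*2 + 17/56*2 + 29/56*1 = 83/56 = 1.4821

1.4821 bits


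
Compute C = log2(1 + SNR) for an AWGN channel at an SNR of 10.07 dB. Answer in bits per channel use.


SNR_linear = 10^(10.07/10) = 10.1625; C = log2(1 + SNR_linear) = log2(1 + 10.1625) = 3.4806

3.4806 bits/channel use


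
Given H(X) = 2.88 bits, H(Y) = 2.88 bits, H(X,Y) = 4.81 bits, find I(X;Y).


I(X;Y) = H(X) + H(Y) - H(X,Y) = 2.88 + 2.88 - 4.81 = 0.95

0.95 bits


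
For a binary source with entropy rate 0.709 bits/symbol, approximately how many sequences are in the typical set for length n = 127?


log2|A_typical| = nH = 127 * 0.709 = 90.043, so |A_typical| ~ 2^90.043 = 1.275e+27

1.275e+27


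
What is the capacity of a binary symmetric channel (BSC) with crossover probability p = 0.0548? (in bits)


H(p) = -p*log2(p) - (1-p)*log2(1-p) = -0.0548*log2(0.0548) - 0.9452*log2(0.9452) = 0.229594 + 0.076853 = 0.3064. C = 1 - H(p) = 1 - 0.3064 = 0.6936

0.6936 bits


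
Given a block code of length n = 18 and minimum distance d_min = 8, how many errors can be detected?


Detection capability = d_min - 1 = 8 - 1 = 7

7 errors


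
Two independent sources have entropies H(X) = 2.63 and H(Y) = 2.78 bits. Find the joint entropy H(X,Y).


For independent variables, H(X,Y) = H(X) + H(Y) = 2.63 + 2.78 = 5.41

5.41 bits


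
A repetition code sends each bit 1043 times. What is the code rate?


Rate = k/n = 1/1043

1/1043


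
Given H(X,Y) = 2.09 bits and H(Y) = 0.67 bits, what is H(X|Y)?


H(X|Y) = H(X,Y) - H(Y) = 2.09 - 0.67 = 1.42

1.42 bits


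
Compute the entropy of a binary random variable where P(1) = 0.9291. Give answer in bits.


H = -p*log2(p) - (1-p)*log2(1-p). -0.9291*log2(0.9291) = 0.098572; -0.0709*log2(0.0709) = 0.270701. H = 0.098572 + 0.270701 = 0.3693

0.3693 bits


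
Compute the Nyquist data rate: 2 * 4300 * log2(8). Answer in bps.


Rate = 2 * B * log2(M) = 2 * 4300 * 3.0 = 25800.0

25800.0 bps
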